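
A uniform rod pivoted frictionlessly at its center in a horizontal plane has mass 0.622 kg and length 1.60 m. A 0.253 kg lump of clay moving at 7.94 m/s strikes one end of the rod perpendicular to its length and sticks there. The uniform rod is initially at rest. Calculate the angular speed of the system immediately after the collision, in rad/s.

About the pivot the impulsive forces during the collision are internal, so angular momentum about that axis is conserved.
I_p = (1/12)(0.622)(1.60)² = 0.1327 kg·m². Taking the sense of the lump of clay's angular momentum as positive, L_{lump} = m v R = (0.253)(7.94)(1.60/2) = 1.607 kg·m²/s.
L_i = 0 + 1.607 = 1.607 kg·m²/s.
After sticking, I_f = I_p + m R² = 0.1327 + (0.253)(1.60/2)² = 0.2946 kg·m².
ω_f = L_i / I_f = 1.607 / 0.2946 = 5.455 rad/s.

|ω_f| ≈ 5.45 rad/s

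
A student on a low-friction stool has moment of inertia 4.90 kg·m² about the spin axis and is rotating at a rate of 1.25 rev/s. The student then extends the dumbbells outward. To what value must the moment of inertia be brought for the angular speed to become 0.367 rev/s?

I₂ ≈ 16.7 kg·m²

With no external torque about the axis, L is conserved: I₁ω₁ = I₂ω₂.
I₂ = I₁ω₁ / ω₂ = (4.90)(1.25) / (0.367) = 16.69 kg·m².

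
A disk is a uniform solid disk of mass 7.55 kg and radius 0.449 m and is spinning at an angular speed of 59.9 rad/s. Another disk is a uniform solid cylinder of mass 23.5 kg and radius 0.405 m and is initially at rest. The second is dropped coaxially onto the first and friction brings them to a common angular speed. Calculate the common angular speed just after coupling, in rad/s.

|ω_f| ≈ 17.0 rad/s

The coupling torques are internal; angular momentum about the shared axis is conserved.
Moments of inertia: I_A = ½(7.55)(0.449)² = 0.7610 kg·m²; I_B = ½(23.5)(0.405)² = 1.927 kg·m².
Taking A's sense as positive: L = (0.7610)(59.9) = 45.59 kg·m²·rad/s.
Combined I = 0.7610 + 1.927 = 2.688 kg·m².
ω_f = L / I = 45.59 / 2.688 = 16.96 rad/s.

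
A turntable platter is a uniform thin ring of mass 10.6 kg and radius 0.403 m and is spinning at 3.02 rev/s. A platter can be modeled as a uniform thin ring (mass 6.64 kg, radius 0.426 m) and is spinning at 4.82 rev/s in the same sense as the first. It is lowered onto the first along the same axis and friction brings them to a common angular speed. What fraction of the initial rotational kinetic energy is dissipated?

The coupling torques are internal; angular momentum about the shared axis is conserved.
Moments of inertia: I_A = (10.6)(0.403)² = 1.722 kg·m²; I_B = (6.64)(0.426)² = 1.205 kg·m².
Taking A's sense as positive: L = (1.722)(3.02) + (1.205)(4.82) = 11.01 kg·m²·rev/s.
Combined I = 1.722 + 1.205 = 2.927 kg·m².
ω_f = L / I = 11.01 / 2.927 = 3.761 rev/s.
KE_i = ½ΣIω² = 862.5 J; KE_f = ½(2.927)(23.63)² = 817.2 J.
Fraction dissipated = (KE_i − KE_f)/KE_i = 0.05256.

fraction ≈ 0.0526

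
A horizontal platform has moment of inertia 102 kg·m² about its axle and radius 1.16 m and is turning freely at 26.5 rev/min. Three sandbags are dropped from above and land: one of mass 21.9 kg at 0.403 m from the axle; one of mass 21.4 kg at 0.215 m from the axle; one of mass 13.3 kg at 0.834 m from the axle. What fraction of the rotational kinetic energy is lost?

fraction ≈ 0.119

No external torque acts about the axle; L_before = L_after.
Added inertia Σmr² = (21.9)(0.403)² + (21.4)(0.215)² + (13.3)(0.834)² = 13.80 kg·m²; I_f = 102.0 + 13.80 = 115.8 kg·m².
ω_f = I_p ω_i / I_f = (102.0)(26.5) / 115.8 = 23.34 rpm.
KE_i = ½(102.0)(2.775 rad/s)² = 392.8 J; KE_f = ½(115.8)(2.444)² = 346.0 J.
Fraction lost = 0.1191.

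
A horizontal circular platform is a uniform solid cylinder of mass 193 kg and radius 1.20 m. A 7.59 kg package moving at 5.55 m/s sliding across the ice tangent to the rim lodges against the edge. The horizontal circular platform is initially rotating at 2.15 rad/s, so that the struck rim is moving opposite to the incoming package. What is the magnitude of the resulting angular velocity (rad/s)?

About the central axle the impulsive forces during the collision are internal, so angular momentum about that axis is conserved.
I_p = ½(193)(1.20)² = 139.0 kg·m². Taking the sense of the package's angular momentum as positive, L_{package} = m v R = (7.59)(5.55)(1.20) = 50.55 kg·m²/s.
L_i = −I_p ω_p + m v R = −(139.0)(2.15) + 50.55 = -248.2 kg·m²/s.
After sticking, I_f = I_p + m R² = 139.0 + (7.59)(1.20)² = 149.9 kg·m².
ω_f = L_i / I_f = -248.2 / 149.9 = -1.656 rad/s.

|ω_f| ≈ 1.66 rad/s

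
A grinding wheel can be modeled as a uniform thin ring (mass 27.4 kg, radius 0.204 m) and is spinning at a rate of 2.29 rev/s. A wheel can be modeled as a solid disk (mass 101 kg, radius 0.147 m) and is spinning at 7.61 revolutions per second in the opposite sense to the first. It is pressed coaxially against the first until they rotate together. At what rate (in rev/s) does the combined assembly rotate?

No external torque acts about the common axis, so total angular momentum is conserved.
Moments of inertia: I_A = (27.4)(0.204)² = 1.140 kg·m²; I_B = ½(101)(0.147)² = 1.091 kg·m².
Taking A's sense as positive: L = (1.140)(2.29) − (1.091)(7.61) = -5.693 kg·m²·rev/s.
Combined I = 1.140 + 1.091 = 2.232 kg·m².
ω_f = L / I = -5.693 / 2.232 = -2.551 rev/s.

|ω_f| ≈ 2.55 rev/s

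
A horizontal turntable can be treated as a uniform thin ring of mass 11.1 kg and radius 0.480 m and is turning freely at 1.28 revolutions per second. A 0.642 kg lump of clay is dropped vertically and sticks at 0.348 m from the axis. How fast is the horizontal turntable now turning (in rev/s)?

ω_f ≈ 1.24 rev/s

The added mass arrives with no angular momentum about the axis, and any external torque about the axis is negligible, so the system's angular momentum is conserved.
I_p = (11.1)(0.480)² = 2.557 kg·m².
Added inertia Σmr² = (0.642)(0.348)² = 0.07775 kg·m²; I_f = 2.557 + 0.07775 = 2.635 kg·m².
ω_f = I_p ω_i / I_f = (2.557)(1.28) / 2.635 = 1.242 rev/s.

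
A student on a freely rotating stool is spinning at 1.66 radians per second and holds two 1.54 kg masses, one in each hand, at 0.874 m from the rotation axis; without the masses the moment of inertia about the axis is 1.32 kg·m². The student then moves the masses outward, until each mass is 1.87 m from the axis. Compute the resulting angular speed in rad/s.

ω₂ ≈ 0.504 rad/s

With no external torque about the axis, L is conserved: I₁ω₁ = I₂ω₂.
I₁ = 1.32 + 2(1.54)(0.874)² = 3.673 kg·m²; I₂ = 1.32 + 2(1.54)(1.87)² = 12.09 kg·m².
ω₂ = I₁ω₁ / I₂ = (3.673)(1.66 rad/s) / (12.09) = 0.5043 rad/s.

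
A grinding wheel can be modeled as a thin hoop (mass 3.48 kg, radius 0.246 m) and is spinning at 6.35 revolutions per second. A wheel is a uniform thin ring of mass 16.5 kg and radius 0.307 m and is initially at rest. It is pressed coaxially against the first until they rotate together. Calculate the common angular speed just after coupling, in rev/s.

|ω_f| ≈ 0.757 rev/s

No external torque acts about the common axis, so total angular momentum is conserved.
Moments of inertia: I_A = (3.48)(0.246)² = 0.2106 kg·m²; I_B = (16.5)(0.307)² = 1.555 kg·m².
Taking A's sense as positive: L = (0.2106)(6.35) = 1.337 kg·m²·rev/s.
Combined I = 0.2106 + 1.555 = 1.766 kg·m².
ω_f = L / I = 1.337 / 1.766 = 0.7574 rev/s.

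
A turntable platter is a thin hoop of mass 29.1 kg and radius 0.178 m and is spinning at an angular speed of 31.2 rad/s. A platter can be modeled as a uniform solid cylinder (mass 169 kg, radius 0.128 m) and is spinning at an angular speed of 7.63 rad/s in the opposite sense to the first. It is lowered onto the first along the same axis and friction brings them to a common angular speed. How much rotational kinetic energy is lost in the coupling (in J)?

ΔKE lost ≈ 417 J

The coupling torques are internal; angular momentum about the shared axis is conserved.
Moments of inertia: I_A = (29.1)(0.178)² = 0.9220 kg·m²; I_B = ½(169)(0.128)² = 1.384 kg·m².
Taking A's sense as positive: L = (0.9220)(31.2) − (1.384)(7.63) = 18.20 kg·m²·rad/s.
Combined I = 0.9220 + 1.384 = 2.306 kg·m².
ω_f = L / I = 18.20 / 2.306 = 7.892 rad/s.
KE_i = ½ΣIω² = 489.1 J; KE_f = ½(2.306)(7.892)² = 71.83 J.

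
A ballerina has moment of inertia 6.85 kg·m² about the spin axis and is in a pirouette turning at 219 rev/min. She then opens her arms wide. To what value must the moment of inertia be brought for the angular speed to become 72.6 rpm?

I₂ ≈ 20.7 kg·m²

No external torque acts about the spin axis, so angular momentum is conserved.
I₂ = I₁ω₁ / ω₂ = (6.85)(219) / (72.6) = 20.66 kg·m².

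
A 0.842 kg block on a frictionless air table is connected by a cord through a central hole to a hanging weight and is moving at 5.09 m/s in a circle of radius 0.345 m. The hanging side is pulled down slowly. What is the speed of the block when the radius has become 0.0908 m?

v₂ ≈ 19.3 m/s

The only horizontal force on the mass is along the cord (radial), so it exerts no torque about the hole and angular momentum m v r is conserved.
v₂ = v₁ r₁ / r₂ = (5.09)(0.345) / (0.0908) = 19.34 m/s.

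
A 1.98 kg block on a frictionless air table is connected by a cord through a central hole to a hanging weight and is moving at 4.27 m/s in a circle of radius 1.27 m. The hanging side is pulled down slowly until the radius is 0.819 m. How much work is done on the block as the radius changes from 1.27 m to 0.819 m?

W ≈ 25.4 J

The only horizontal force on the mass is along the cord (radial), so it exerts no torque about the hole and angular momentum m v r is conserved.
v₂ = v₁ r₁ / r₂ = (4.27)(1.27) / (0.819) = 6.621 m/s.
W = ΔKE = ½m(v₂² − v₁²) = 25.35 J.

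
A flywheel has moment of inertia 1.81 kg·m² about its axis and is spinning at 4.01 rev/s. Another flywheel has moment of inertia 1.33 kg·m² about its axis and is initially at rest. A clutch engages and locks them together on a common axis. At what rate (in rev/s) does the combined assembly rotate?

|ω_f| ≈ 2.31 rev/s

The coupling torques are internal; angular momentum about the shared axis is conserved.
Taking A's sense as positive: L = (1.810)(4.01) = 7.258 kg·m²·rev/s.
Combined I = 1.810 + 1.330 = 3.140 kg·m².
ω_f = L / I = 7.258 / 3.140 = 2.311 rev/s.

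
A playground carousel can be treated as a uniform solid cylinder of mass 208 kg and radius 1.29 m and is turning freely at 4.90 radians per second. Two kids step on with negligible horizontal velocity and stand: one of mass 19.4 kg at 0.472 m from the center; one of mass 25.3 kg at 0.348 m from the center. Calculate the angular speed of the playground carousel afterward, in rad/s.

The added mass arrives with no angular momentum about the center, and any external torque about the center is negligible, so the system's angular momentum is conserved.
I_p = ½(208)(1.29)² = 173.1 kg·m².
Added inertia Σmr² = (19.4)(0.472)² + (25.3)(0.348)² = 7.386 kg·m²; I_f = 173.1 + 7.386 = 180.5 kg·m².
ω_f = I_p ω_i / I_f = (173.1)(4.90) / 180.5 = 4.699 rad/s.

ω_f ≈ 4.70 rad/s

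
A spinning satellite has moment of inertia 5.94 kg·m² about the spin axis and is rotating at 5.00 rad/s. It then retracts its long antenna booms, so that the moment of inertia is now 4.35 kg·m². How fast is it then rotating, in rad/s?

No external torque acts about the spin axis, so angular momentum is conserved.
ω₂ = I₁ω₁ / I₂ = (5.940)(5.00 rad/s) / (4.350) = 6.828 rad/s.

ω₂ ≈ 6.83 rad/s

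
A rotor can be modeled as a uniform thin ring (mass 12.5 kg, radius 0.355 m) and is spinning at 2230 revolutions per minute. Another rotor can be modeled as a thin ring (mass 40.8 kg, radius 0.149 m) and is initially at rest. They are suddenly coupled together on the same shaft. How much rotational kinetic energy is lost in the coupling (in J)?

ΔKE lost ≈ 15700 J

The coupling torques are internal; angular momentum about the shared axis is conserved.
Moments of inertia: I_A = (12.5)(0.355)² = 1.575 kg·m²; I_B = (40.8)(0.149)² = 0.9058 kg·m².
Taking A's sense as positive: L = (1.575)(2230) = 3513 kg·m²·rpm.
Combined I = 1.575 + 0.9058 = 2.481 kg·m².
ω_f = L / I = 3513 / 2.481 = 1416 rpm.
KE_i = ½ΣIω² = 42950 J; KE_f = ½(2.481)(148.3)² = 27270 J.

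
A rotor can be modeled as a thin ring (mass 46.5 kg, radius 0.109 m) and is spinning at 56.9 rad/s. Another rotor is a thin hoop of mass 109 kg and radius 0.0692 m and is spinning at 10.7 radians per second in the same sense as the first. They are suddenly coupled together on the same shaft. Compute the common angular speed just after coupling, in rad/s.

|ω_f| ≈ 34.5 rad/s

The coupling torques are internal; angular momentum about the shared axis is conserved.
Moments of inertia: I_A = (46.5)(0.109)² = 0.5525 kg·m²; I_B = (109)(0.0692)² = 0.5220 kg·m².
Taking A's sense as positive: L = (0.5525)(56.9) + (0.5220)(10.7) = 37.02 kg·m²·rad/s.
Combined I = 0.5525 + 0.5220 = 1.074 kg·m².
ω_f = L / I = 37.02 / 1.074 = 34.46 rad/s.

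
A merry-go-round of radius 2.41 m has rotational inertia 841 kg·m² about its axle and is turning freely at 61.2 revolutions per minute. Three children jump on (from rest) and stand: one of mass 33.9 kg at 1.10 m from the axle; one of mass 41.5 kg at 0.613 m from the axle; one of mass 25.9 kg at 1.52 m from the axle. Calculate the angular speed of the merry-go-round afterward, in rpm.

ω_f ≈ 53.8 rpm

No external torque acts about the axle; L_before = L_after.
Added inertia Σmr² = (33.9)(1.10)² + (41.5)(0.613)² + (25.9)(1.52)² = 116.5 kg·m²; I_f = 841.0 + 116.5 = 957.5 kg·m².
ω_f = I_p ω_i / I_f = (841.0)(61.2) / 957.5 = 53.76 rpm.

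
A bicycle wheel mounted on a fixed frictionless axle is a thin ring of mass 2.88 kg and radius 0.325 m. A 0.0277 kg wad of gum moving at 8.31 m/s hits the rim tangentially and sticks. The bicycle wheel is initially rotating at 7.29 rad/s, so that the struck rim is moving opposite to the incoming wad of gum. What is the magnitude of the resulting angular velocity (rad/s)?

|ω_f| ≈ 6.98 rad/s

The axle reaction passes through the axle and exerts no torque about it; angular momentum about the axle is conserved through the impact.
I_p = (2.88)(0.325)² = 0.3042 kg·m². Taking the sense of the wad of gum's angular momentum as positive, L_{wad} = m v R = (0.0277)(8.31)(0.325) = 0.07481 kg·m²/s.
L_i = −I_p ω_p + m v R = −(0.3042)(7.29) + 0.07481 = -2.143 kg·m²/s.
After sticking, I_f = I_p + m R² = 0.3042 + (0.0277)(0.325)² = 0.3071 kg·m².
ω_f = L_i / I_f = -2.143 / 0.3071 = -6.977 rad/s.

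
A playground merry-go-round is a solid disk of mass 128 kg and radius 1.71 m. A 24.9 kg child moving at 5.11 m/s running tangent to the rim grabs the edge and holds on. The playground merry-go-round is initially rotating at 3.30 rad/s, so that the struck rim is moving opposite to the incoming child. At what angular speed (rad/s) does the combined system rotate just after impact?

|ω_f| ≈ 1.54 rad/s

The axle reaction passes through the axle and exerts no torque about it; angular momentum about the axle is conserved through the impact.
I_p = ½(128)(1.71)² = 187.1 kg·m². Taking the sense of the child's angular momentum as positive, L_{child} = m v R = (24.9)(5.11)(1.71) = 217.6 kg·m²/s.
L_i = −I_p ω_p + m v R = −(187.1)(3.30) + 217.6 = -400.0 kg·m²/s.
After sticking, I_f = I_p + m R² = 187.1 + (24.9)(1.71)² = 260.0 kg·m².
ω_f = L_i / I_f = -400.0 / 260.0 = -1.539 rad/s.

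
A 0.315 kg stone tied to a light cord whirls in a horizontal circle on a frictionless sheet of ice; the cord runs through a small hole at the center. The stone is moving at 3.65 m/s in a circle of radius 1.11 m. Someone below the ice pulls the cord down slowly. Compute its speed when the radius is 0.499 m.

v₂ ≈ 8.12 m/s

The only horizontal force on the mass is along the cord (radial), so it exerts no torque about the hole and angular momentum m v r is conserved.
v₂ = v₁ r₁ / r₂ = (3.65)(1.11) / (0.499) = 8.119 m/s.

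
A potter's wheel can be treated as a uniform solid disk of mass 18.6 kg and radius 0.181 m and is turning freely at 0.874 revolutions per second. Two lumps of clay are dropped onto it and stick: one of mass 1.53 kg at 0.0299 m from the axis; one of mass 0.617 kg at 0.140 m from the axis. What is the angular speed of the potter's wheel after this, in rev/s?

ω_f ≈ 0.837 rev/s

The added mass arrives with no angular momentum about the axis, and any external torque about the axis is negligible, so the system's angular momentum is conserved.
I_p = ½(18.6)(0.181)² = 0.3047 kg·m².
Added inertia Σmr² = (1.53)(0.0299)² + (0.617)(0.140)² = 0.01346 kg·m²; I_f = 0.3047 + 0.01346 = 0.3181 kg·m².
ω_f = I_p ω_i / I_f = (0.3047)(0.874) / 0.3181 = 0.8370 rev/s.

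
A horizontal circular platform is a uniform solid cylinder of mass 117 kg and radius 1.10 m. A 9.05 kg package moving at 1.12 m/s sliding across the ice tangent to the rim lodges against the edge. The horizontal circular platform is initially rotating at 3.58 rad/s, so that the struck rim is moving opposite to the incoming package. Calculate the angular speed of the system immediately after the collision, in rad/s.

About the central axle the impulsive forces during the collision are internal, so angular momentum about that axis is conserved.
I_p = ½(117)(1.10)² = 70.79 kg·m². Taking the sense of the package's angular momentum as positive, L_{package} = m v R = (9.05)(1.12)(1.10) = 11.15 kg·m²/s.
L_i = −I_p ω_p + m v R = −(70.79)(3.58) + 11.15 = -242.3 kg·m²/s.
After sticking, I_f = I_p + m R² = 70.79 + (9.05)(1.10)² = 81.74 kg·m².
ω_f = L_i / I_f = -242.3 / 81.74 = -2.964 rad/s.

|ω_f| ≈ 2.96 rad/s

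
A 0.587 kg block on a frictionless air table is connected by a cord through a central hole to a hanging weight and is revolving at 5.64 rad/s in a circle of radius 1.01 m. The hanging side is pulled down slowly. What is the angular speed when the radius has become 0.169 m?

ω₂ ≈ 201 rad/s

No torque about the axis ⇒ m r₁² ω₁ = m r₂² ω₂.
ω₂ = ω₁ (r₁/r₂)² = (5.64)(1.01/0.169)² = 201.4 rad/s.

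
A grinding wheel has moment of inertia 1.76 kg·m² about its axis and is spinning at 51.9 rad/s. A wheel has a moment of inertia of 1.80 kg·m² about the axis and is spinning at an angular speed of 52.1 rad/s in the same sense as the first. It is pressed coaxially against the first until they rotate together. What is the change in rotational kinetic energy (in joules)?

ΔKE ≈ -0.0178 J

The coupling torques are internal; angular momentum about the shared axis is conserved.
Taking A's sense as positive: L = (1.760)(51.9) + (1.800)(52.1) = 185.1 kg·m²·rad/s.
Combined I = 1.760 + 1.800 = 3.560 kg·m².
ω_f = L / I = 185.1 / 3.560 = 52.00 rad/s.
KE_i = ½ΣIω² = 4813 J; KE_f = ½(3.560)(52.00)² = 4813 J.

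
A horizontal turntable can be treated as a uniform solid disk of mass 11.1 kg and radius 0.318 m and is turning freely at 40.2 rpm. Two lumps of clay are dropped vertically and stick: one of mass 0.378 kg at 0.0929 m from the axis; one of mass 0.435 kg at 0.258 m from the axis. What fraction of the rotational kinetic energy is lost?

fraction ≈ 0.0543

The added mass arrives with no angular momentum about the axis, and any external torque about the axis is negligible, so the system's angular momentum is conserved.
I_p = ½(11.1)(0.318)² = 0.5612 kg·m².
Added inertia Σmr² = (0.378)(0.0929)² + (0.435)(0.258)² = 0.03222 kg·m²; I_f = 0.5612 + 0.03222 = 0.5935 kg·m².
ω_f = I_p ω_i / I_f = (0.5612)(40.2) / 0.5935 = 38.02 rpm.
KE_i = ½(0.5612)(4.210 rad/s)² = 4.973 J; KE_f = ½(0.5935)(3.981)² = 4.703 J.
Fraction lost = 0.05429.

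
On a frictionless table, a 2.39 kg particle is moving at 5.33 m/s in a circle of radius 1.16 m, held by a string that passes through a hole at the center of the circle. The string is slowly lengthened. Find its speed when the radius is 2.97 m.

v₂ ≈ 2.08 m/s

The only horizontal force on the mass is along the cord (radial), so it exerts no torque about the hole and angular momentum m v r is conserved.
v₂ = v₁ r₁ / r₂ = (5.33)(1.16) / (2.97) = 2.082 m/s.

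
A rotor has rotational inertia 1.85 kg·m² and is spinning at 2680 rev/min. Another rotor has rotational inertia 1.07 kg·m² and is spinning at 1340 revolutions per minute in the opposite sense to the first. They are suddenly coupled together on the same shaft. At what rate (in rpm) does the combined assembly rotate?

|ω_f| ≈ 1210 rpm

The coupling torques are internal; angular momentum about the shared axis is conserved.
Taking A's sense as positive: L = (1.850)(2680) − (1.070)(1340) = 3524 kg·m²·rpm.
Combined I = 1.850 + 1.070 = 2.920 kg·m².
ω_f = L / I = 3524 / 2.920 = 1207 rpm.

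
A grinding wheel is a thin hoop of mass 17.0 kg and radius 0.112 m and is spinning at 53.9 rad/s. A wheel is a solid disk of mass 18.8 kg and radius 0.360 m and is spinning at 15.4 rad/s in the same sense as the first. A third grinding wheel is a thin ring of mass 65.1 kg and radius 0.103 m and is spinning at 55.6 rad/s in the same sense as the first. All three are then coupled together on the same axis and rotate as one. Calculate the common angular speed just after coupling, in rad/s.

|ω_f| ≈ 32.4 rad/s

No external torque acts about the common axis, so total angular momentum is conserved.
Moments of inertia: I_A = (17.0)(0.112)² = 0.2132 kg·m²; I_B = ½(18.8)(0.360)² = 1.218 kg·m²; I_C = (65.1)(0.103)² = 0.6906 kg·m².
Taking A's sense as positive: L = (0.2132)(53.9) + (1.218)(15.4) + (0.6906)(55.6) = 68.65 kg·m²·rad/s.
Combined I = 0.2132 + 1.218 + 0.6906 = 2.122 kg·m².
ω_f = L / I = 68.65 / 2.122 = 32.35 rad/s.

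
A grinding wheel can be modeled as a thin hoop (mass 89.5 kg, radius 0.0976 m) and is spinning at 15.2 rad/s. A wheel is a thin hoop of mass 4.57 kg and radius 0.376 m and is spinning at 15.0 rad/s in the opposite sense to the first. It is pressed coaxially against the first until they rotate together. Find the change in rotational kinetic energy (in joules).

The coupling torques are internal; angular momentum about the shared axis is conserved.
Moments of inertia: I_A = (89.5)(0.0976)² = 0.8526 kg·m²; I_B = (4.57)(0.376)² = 0.6461 kg·m².
Taking A's sense as positive: L = (0.8526)(15.2) − (0.6461)(15.0) = 3.268 kg·m²·rad/s.
Combined I = 0.8526 + 0.6461 = 1.499 kg·m².
ω_f = L / I = 3.268 / 1.499 = 2.180 rad/s.
KE_i = ½ΣIω² = 171.2 J; KE_f = ½(1.499)(2.180)² = 3.562 J.

ΔKE ≈ -168 J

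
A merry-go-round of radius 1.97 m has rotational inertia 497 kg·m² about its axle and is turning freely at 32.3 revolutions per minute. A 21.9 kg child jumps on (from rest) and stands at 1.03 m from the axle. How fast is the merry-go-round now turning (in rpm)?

The added mass arrives with no angular momentum about the axle, and any external torque about the axle is negligible, so the system's angular momentum is conserved.
Added inertia Σmr² = (21.9)(1.03)² = 23.23 kg·m²; I_f = 497.0 + 23.23 = 520.2 kg·m².
ω_f = I_p ω_i / I_f = (497.0)(32.3) / 520.2 = 30.86 rpm.

ω_f ≈ 30.9 rpm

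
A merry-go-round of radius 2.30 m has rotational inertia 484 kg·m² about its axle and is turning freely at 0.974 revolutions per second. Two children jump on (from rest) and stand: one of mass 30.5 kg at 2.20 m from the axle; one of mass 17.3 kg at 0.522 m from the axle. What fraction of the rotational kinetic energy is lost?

fraction ≈ 0.239

No external torque acts about the axle; L_before = L_after.
Added inertia Σmr² = (30.5)(2.20)² + (17.3)(0.522)² = 152.3 kg·m²; I_f = 484.0 + 152.3 = 636.3 kg·m².
ω_f = I_p ω_i / I_f = (484.0)(0.974) / 636.3 = 0.7408 rev/s.
KE_i = ½(484.0)(6.120 rad/s)² = 9063 J; KE_f = ½(636.3)(4.655)² = 6894 J.
Fraction lost = 0.2394.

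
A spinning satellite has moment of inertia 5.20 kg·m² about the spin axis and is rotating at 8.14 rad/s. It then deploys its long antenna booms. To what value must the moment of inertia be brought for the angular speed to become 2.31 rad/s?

I₂ ≈ 18.3 kg·m²

No external torque acts about the spin axis, so angular momentum is conserved.
I₂ = I₁ω₁ / ω₂ = (5.20)(8.14) / (2.31) = 18.32 kg·m².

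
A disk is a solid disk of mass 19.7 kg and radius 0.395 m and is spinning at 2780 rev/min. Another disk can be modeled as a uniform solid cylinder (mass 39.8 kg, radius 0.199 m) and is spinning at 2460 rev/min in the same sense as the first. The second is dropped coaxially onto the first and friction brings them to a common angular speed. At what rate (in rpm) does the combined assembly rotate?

|ω_f| ≈ 2670 rpm

The coupling torques are internal; angular momentum about the shared axis is conserved.
Moments of inertia: I_A = ½(19.7)(0.395)² = 1.537 kg·m²; I_B = ½(39.8)(0.199)² = 0.7881 kg·m².
Taking A's sense as positive: L = (1.537)(2780) + (0.7881)(2460) = 6211 kg·m²·rpm.
Combined I = 1.537 + 0.7881 = 2.325 kg·m².
ω_f = L / I = 6211 / 2.325 = 2672 rpm.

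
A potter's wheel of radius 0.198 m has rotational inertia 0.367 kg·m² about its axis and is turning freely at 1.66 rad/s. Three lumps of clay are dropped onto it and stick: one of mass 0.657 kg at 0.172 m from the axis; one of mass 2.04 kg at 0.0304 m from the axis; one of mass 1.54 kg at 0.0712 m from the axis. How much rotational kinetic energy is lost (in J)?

energy lost ≈ 0.0372 J

No external torque acts about the axis; L_before = L_after.
Added inertia Σmr² = (0.657)(0.172)² + (2.04)(0.0304)² + (1.54)(0.0712)² = 0.02913 kg·m²; I_f = 0.3670 + 0.02913 = 0.3961 kg·m².
ω_f = I_p ω_i / I_f = (0.3670)(1.66) / 0.3961 = 1.538 rad/s.
KE_i = ½(0.3670)(1.660 rad/s)² = 0.5057 J; KE_f = ½(0.3961)(1.538)² = 0.4685 J.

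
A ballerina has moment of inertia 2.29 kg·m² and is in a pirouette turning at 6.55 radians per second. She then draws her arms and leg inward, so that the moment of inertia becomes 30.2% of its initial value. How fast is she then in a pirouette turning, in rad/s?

ω₂ ≈ 21.7 rad/s

With no external torque about the axis, L is conserved: I₁ω₁ = I₂ω₂.
I₂ = 0.302 × 2.29 = 0.6916 kg·m².
ω₂ = I₁ω₁ / I₂ = (2.290)(6.55 rad/s) / (0.6916) = 21.69 rad/s.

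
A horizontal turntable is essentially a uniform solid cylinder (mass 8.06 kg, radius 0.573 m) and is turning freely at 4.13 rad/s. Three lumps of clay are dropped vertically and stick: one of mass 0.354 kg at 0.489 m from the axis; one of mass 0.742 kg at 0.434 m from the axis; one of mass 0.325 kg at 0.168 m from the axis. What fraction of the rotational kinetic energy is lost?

fraction ≈ 0.150

The added mass arrives with no angular momentum about the axis, and any external torque about the axis is negligible, so the system's angular momentum is conserved.
I_p = ½(8.06)(0.573)² = 1.323 kg·m².
Added inertia Σmr² = (0.354)(0.489)² + (0.742)(0.434)² + (0.325)(0.168)² = 0.2336 kg·m²; I_f = 1.323 + 0.2336 = 1.557 kg·m².
ω_f = I_p ω_i / I_f = (1.323)(4.13) / 1.557 = 3.510 rad/s.
KE_i = ½(1.323)(4.130 rad/s)² = 11.28 J; KE_f = ½(1.557)(3.510)² = 9.591 J.
Fraction lost = 0.1500.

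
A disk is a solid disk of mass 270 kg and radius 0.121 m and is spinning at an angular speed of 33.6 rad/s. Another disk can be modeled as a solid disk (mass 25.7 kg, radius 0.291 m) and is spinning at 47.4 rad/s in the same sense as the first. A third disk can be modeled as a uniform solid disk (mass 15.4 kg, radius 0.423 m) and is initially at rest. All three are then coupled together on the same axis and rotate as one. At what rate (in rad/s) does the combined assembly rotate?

The coupling torques are internal; angular momentum about the shared axis is conserved.
Moments of inertia: I_A = ½(270)(0.121)² = 1.977 kg·m²; I_B = ½(25.7)(0.291)² = 1.088 kg·m²; I_C = ½(15.4)(0.423)² = 1.378 kg·m².
Taking A's sense as positive: L = (1.977)(33.6) + (1.088)(47.4) = 118.0 kg·m²·rad/s.
Combined I = 1.977 + 1.088 + 1.378 = 4.442 kg·m².
ω_f = L / I = 118.0 / 4.442 = 26.56 rad/s.

|ω_f| ≈ 26.6 rad/s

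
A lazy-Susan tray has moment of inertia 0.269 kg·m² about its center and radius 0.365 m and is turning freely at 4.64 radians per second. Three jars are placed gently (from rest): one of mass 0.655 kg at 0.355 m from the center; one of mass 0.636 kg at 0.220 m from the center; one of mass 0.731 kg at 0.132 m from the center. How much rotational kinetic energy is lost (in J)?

energy lost ≈ 0.924 J

The added mass arrives with no angular momentum about the center, and any external torque about the center is negligible, so the system's angular momentum is conserved.
Added inertia Σmr² = (0.655)(0.355)² + (0.636)(0.220)² + (0.731)(0.132)² = 0.1261 kg·m²; I_f = 0.2690 + 0.1261 = 0.3951 kg·m².
ω_f = I_p ω_i / I_f = (0.2690)(4.64) / 0.3951 = 3.159 rad/s.
KE_i = ½(0.2690)(4.640 rad/s)² = 2.896 J; KE_f = ½(0.3951)(3.159)² = 1.972 J.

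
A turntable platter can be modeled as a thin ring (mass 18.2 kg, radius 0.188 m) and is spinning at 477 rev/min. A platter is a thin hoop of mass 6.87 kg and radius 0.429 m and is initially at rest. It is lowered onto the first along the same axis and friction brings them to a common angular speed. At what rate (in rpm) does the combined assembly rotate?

|ω_f| ≈ 161 rpm

No external torque acts about the common axis, so total angular momentum is conserved.
Moments of inertia: I_A = (18.2)(0.188)² = 0.6433 kg·m²; I_B = (6.87)(0.429)² = 1.264 kg·m².
Taking A's sense as positive: L = (0.6433)(477) = 306.8 kg·m²·rpm.
Combined I = 0.6433 + 1.264 = 1.908 kg·m².
ω_f = L / I = 306.8 / 1.908 = 160.8 rpm.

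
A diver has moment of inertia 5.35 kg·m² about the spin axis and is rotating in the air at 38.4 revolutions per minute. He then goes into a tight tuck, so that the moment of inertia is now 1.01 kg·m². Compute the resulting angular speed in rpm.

Angular momentum about the spin axis is conserved since the torque about it is zero.
ω₂ = I₁ω₁ / I₂ = (5.350)(38.4 rpm) / (1.010) = 203.4 rpm.

ω₂ ≈ 203 rpm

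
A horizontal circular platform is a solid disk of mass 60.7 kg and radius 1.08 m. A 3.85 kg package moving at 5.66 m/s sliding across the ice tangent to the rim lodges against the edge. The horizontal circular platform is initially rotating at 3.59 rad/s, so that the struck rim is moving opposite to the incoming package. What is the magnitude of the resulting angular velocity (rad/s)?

|ω_f| ≈ 2.60 rad/s

About the central axle the impulsive forces during the collision are internal, so angular momentum about that axis is conserved.
I_p = ½(60.7)(1.08)² = 35.40 kg·m². Taking the sense of the package's angular momentum as positive, L_{package} = m v R = (3.85)(5.66)(1.08) = 23.53 kg·m²/s.
L_i = −I_p ω_p + m v R = −(35.40)(3.59) + 23.53 = -103.6 kg·m²/s.
After sticking, I_f = I_p + m R² = 35.40 + (3.85)(1.08)² = 39.89 kg·m².
ω_f = L_i / I_f = -103.6 / 39.89 = -2.596 rad/s.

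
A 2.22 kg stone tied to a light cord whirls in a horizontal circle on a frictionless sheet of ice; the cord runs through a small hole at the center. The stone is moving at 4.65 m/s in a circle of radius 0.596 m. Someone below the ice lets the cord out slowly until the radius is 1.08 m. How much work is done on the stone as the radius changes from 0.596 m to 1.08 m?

W ≈ -16.7 J

Central (radial) force ⇒ zero torque about the center ⇒ m v r is constant.
v₂ = v₁ r₁ / r₂ = (4.65)(0.596) / (1.08) = 2.566 m/s.
W = ΔKE = ½m(v₂² − v₁²) = -16.69 J.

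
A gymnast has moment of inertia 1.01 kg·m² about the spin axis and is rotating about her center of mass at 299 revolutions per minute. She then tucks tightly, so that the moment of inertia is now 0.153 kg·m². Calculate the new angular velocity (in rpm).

ω₂ ≈ 1970 rpm

With no external torque about the axis, L is conserved: I₁ω₁ = I₂ω₂.
ω₂ = I₁ω₁ / I₂ = (1.010)(299 rpm) / (0.1530) = 1974 rpm.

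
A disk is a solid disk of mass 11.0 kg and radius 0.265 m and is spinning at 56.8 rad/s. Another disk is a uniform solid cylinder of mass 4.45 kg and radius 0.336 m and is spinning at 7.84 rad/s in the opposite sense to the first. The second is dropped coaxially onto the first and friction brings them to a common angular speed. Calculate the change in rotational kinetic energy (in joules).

ΔKE ≈ -318 J

No external torque acts about the common axis, so total angular momentum is conserved.
Moments of inertia: I_A = ½(11.0)(0.265)² = 0.3862 kg·m²; I_B = ½(4.45)(0.336)² = 0.2512 kg·m².
Taking A's sense as positive: L = (0.3862)(56.8) − (0.2512)(7.84) = 19.97 kg·m²·rad/s.
Combined I = 0.3862 + 0.2512 = 0.6374 kg·m².
ω_f = L / I = 19.97 / 0.6374 = 31.33 rad/s.
KE_i = ½ΣIω² = 630.8 J; KE_f = ½(0.6374)(31.33)² = 312.8 J.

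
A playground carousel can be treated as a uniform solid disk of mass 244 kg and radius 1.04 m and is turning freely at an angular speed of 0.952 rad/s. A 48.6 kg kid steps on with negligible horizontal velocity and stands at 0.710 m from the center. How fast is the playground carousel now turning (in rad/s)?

ω_f ≈ 0.803 rad/s

No external torque acts about the center; L_before = L_after.
I_p = ½(244)(1.04)² = 132.0 kg·m².
Added inertia Σmr² = (48.6)(0.710)² = 24.50 kg·m²; I_f = 132.0 + 24.50 = 156.5 kg·m².
ω_f = I_p ω_i / I_f = (132.0)(0.952) / 156.5 = 0.8029 rad/s.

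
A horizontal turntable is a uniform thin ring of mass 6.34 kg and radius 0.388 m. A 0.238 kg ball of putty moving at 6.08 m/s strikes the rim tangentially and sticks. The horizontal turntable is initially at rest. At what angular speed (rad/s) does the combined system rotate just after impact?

|ω_f| ≈ 0.567 rad/s

About the axle the impulsive forces during the collision are internal, so angular momentum about that axis is conserved.
I_p = (6.34)(0.388)² = 0.9544 kg·m². Taking the sense of the ball of putty's angular momentum as positive, L_{ball} = m v R = (0.238)(6.08)(0.388) = 0.5615 kg·m²/s.
L_i = 0 + 0.5615 = 0.5615 kg·m²/s.
After sticking, I_f = I_p + m R² = 0.9544 + (0.238)(0.388)² = 0.9903 kg·m².
ω_f = L_i / I_f = 0.5615 / 0.9903 = 0.5670 rad/s.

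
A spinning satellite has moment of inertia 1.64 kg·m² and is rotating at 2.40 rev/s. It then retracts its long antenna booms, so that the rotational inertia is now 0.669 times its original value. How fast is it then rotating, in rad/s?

ω₂ ≈ 22.5 rad/s

Angular momentum about the spin axis is conserved since the torque about it is zero.
I₂ = 0.669 × 1.64 = 1.097 kg·m².
ω₂ = I₁ω₁ / I₂ = (1.640)(2.40 rev/s) / (1.097) = 3.587 rev/s = 22.54 rad/s.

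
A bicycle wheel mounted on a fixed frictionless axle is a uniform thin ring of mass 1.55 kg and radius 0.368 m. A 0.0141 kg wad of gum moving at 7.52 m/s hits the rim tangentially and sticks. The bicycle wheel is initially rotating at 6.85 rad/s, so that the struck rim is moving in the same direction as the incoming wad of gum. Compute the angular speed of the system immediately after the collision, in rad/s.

About the axle the impulsive forces during the collision are internal, so angular momentum about that axis is conserved.
I_p = (1.55)(0.368)² = 0.2099 kg·m². Taking the sense of the wad of gum's angular momentum as positive, L_{wad} = m v R = (0.0141)(7.52)(0.368) = 0.03902 kg·m²/s.
L_i = +I_p ω_p + m v R = +(0.2099)(6.85) + 0.03902 = 1.477 kg·m²/s.
After sticking, I_f = I_p + m R² = 0.2099 + (0.0141)(0.368)² = 0.2118 kg·m².
ω_f = L_i / I_f = 1.477 / 0.2118 = 6.972 rad/s.

|ω_f| ≈ 6.97 rad/s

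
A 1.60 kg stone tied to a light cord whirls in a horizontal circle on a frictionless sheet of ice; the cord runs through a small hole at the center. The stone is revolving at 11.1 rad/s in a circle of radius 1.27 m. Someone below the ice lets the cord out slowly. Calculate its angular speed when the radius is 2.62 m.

ω₂ ≈ 2.61 rad/s

No torque about the axis ⇒ m r₁² ω₁ = m r₂² ω₂.
ω₂ = ω₁ (r₁/r₂)² = (11.1)(1.27/2.62)² = 2.608 rad/s.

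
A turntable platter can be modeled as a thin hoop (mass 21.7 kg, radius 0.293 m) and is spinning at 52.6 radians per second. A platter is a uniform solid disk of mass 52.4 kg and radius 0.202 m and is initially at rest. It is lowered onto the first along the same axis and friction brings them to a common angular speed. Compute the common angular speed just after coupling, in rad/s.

No external torque acts about the common axis, so total angular momentum is conserved.
Moments of inertia: I_A = (21.7)(0.293)² = 1.863 kg·m²; I_B = ½(52.4)(0.202)² = 1.069 kg·m².
Taking A's sense as positive: L = (1.863)(52.6) = 97.99 kg·m²·rad/s.
Combined I = 1.863 + 1.069 = 2.932 kg·m².
ω_f = L / I = 97.99 / 2.932 = 33.42 rad/s.

|ω_f| ≈ 33.4 rad/s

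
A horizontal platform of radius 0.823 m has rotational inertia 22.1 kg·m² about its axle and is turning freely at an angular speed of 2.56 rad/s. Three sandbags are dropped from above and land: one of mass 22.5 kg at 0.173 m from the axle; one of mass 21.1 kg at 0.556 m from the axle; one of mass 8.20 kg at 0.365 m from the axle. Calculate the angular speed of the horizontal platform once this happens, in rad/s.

ω_f ≈ 1.86 rad/s

The added mass arrives with no angular momentum about the axle, and any external torque about the axle is negligible, so the system's angular momentum is conserved.
Added inertia Σmr² = (22.5)(0.173)² + (21.1)(0.556)² + (8.20)(0.365)² = 8.289 kg·m²; I_f = 22.10 + 8.289 = 30.39 kg·m².
ω_f = I_p ω_i / I_f = (22.10)(2.56) / 30.39 = 1.862 rad/s.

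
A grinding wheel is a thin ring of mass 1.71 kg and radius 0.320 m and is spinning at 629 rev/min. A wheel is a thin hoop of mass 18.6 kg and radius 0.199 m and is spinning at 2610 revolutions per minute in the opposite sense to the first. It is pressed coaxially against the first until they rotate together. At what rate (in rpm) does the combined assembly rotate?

No external torque acts about the common axis, so total angular momentum is conserved.
Moments of inertia: I_A = (1.71)(0.320)² = 0.1751 kg·m²; I_B = (18.6)(0.199)² = 0.7366 kg·m².
Taking A's sense as positive: L = (0.1751)(629) − (0.7366)(2610) = -1812 kg·m²·rpm.
Combined I = 0.1751 + 0.7366 = 0.9117 kg·m².
ω_f = L / I = -1812 / 0.9117 = -1988 rpm.

|ω_f| ≈ 1990 rpm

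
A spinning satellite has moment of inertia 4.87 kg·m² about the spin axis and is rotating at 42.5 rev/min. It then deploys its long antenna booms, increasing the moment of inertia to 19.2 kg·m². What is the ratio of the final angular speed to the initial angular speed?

No external torque acts about the spin axis, so angular momentum is conserved.
ω₂/ω₁ = I₁/I₂ = 4.870 / 19.20 = 0.2536.

ω₂/ω₁ ≈ 0.254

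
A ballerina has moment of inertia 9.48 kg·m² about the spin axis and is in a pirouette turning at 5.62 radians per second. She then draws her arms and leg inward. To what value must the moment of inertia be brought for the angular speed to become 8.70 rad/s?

Angular momentum about the spin axis is conserved since the torque about it is zero.
I₂ = I₁ω₁ / ω₂ = (9.48)(5.62) / (8.70) = 6.124 kg·m².

I₂ ≈ 6.12 kg·m²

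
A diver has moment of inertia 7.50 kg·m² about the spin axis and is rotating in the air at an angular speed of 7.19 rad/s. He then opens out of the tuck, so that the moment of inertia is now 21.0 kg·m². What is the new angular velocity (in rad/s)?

ω₂ ≈ 2.57 rad/s

With no external torque about the axis, L is conserved: I₁ω₁ = I₂ω₂.
ω₂ = I₁ω₁ / I₂ = (7.500)(7.19 rad/s) / (21.00) = 2.568 rad/s.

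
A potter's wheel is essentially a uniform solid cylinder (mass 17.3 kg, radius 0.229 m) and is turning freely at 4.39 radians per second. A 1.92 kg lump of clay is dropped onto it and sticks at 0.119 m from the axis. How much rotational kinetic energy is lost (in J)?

energy lost ≈ 0.247 J

No external torque acts about the axis; L_before = L_after.
I_p = ½(17.3)(0.229)² = 0.4536 kg·m².
Added inertia Σmr² = (1.92)(0.119)² = 0.02719 kg·m²; I_f = 0.4536 + 0.02719 = 0.4808 kg·m².
ω_f = I_p ω_i / I_f = (0.4536)(4.39) / 0.4808 = 4.142 rad/s.
KE_i = ½(0.4536)(4.390 rad/s)² = 4.371 J; KE_f = ½(0.4808)(4.142)² = 4.124 J.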